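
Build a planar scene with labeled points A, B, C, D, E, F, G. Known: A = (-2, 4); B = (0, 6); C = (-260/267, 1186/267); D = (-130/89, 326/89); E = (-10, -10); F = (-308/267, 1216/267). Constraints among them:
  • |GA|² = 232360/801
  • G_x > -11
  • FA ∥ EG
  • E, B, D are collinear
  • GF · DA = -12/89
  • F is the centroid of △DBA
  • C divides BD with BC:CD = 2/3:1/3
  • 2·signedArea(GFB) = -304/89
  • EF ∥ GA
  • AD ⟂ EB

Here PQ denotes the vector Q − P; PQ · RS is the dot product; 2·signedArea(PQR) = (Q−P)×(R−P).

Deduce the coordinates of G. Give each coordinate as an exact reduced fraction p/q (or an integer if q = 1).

G = (-2896/267, -2818/267)

1. G_x = -2896/267  [EF ∥ GA ∩ FA ∥ EG]
2. G_y = -2818/267  [EF ∥ GA ∩ FA ∥ EG]
   → G = (-2896/267, -2818/267)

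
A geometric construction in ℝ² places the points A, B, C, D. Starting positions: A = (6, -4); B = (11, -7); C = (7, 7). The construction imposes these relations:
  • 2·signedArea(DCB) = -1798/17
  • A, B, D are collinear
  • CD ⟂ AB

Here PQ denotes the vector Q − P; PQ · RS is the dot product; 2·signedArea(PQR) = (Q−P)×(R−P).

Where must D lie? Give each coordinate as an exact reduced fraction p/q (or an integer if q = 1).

D = (32/17, -26/17)

1. D_x = 32/17  [A, B, D are collinear ∩ CD ⟂ AB]
2. D_y = -26/17  [A, B, D are collinear ∩ CD ⟂ AB]
   → D = (32/17, -26/17)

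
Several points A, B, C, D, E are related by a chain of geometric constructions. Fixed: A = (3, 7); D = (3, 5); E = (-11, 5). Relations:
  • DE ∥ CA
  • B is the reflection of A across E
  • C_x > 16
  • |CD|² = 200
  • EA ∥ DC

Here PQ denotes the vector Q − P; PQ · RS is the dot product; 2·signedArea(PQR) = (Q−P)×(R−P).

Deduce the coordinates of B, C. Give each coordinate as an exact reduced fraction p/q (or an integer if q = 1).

1. B_x = -25  [B is the reflection of A across E]
2. B_y = 3  [B is the reflection of A across E]
   → B = (-25, 3)
3. C_x = 17  [DE ∥ CA ∩ EA ∥ DC]
4. C_y = 7  [DE ∥ CA ∩ EA ∥ DC]
   → C = (17, 7)

B = (-25, 3)
C = (17, 7)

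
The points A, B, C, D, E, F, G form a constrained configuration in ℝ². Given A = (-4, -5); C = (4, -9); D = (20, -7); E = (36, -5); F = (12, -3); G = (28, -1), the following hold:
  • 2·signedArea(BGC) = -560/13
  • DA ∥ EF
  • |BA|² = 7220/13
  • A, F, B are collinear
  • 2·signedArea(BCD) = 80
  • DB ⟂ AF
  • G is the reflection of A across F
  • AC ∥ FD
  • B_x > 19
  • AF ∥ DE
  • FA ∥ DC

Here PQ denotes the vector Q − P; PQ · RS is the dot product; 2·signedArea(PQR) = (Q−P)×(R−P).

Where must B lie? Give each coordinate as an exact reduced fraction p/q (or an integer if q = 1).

1. B_x = 252/13  [A, F, B are collinear ∩ DB ⟂ AF]
2. B_y = -27/13  [A, F, B are collinear ∩ DB ⟂ AF]
   → B = (252/13, -27/13)

B = (252/13, -27/13)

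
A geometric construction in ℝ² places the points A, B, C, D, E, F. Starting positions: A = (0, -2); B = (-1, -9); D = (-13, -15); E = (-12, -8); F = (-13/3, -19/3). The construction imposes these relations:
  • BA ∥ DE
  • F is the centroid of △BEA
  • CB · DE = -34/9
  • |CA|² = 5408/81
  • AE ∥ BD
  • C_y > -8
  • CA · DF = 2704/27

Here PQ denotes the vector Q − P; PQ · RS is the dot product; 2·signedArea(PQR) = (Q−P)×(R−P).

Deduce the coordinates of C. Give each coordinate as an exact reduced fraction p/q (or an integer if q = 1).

C = (-52/9, -70/9)

1. C_x = -52/9  [CB · DE = -34/9 ∩ CA · DF = 2704/27]
2. C_y = -70/9  [CB · DE = -34/9 ∩ CA · DF = 2704/27]
   → C = (-52/9, -70/9)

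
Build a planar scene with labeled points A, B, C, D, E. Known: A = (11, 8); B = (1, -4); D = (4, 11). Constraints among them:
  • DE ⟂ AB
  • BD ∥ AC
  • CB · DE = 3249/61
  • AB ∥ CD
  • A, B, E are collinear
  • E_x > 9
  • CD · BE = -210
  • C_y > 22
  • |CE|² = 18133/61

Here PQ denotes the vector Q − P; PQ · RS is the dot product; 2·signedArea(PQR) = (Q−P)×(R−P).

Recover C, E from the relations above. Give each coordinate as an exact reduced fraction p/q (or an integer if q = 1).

1. C_x = 14  [AB ∥ CD ∩ BD ∥ AC]
2. C_y = 23  [AB ∥ CD ∩ BD ∥ AC]
   → C = (14, 23)
3. E_x = 586/61  [A, B, E are collinear ∩ DE ⟂ AB]
4. E_y = 386/61  [A, B, E are collinear ∩ DE ⟂ AB]
   → E = (586/61, 386/61)

C = (14, 23)
E = (586/61, 386/61)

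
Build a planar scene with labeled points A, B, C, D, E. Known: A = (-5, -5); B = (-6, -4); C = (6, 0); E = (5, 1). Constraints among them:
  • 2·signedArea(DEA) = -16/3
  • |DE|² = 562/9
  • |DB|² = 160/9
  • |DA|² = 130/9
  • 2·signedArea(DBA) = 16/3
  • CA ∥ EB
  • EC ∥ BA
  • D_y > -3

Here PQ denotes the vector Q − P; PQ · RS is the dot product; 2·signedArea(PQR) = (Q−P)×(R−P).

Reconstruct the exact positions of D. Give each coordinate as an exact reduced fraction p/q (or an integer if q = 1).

1. D_x = -2  [2·signedArea(DEA) = -16/3 ∩ 2·signedArea(DBA) = 16/3]
2. D_y = -8/3  [2·signedArea(DEA) = -16/3 ∩ 2·signedArea(DBA) = 16/3]
   → D = (-2, -8/3)

D = (-2, -8/3)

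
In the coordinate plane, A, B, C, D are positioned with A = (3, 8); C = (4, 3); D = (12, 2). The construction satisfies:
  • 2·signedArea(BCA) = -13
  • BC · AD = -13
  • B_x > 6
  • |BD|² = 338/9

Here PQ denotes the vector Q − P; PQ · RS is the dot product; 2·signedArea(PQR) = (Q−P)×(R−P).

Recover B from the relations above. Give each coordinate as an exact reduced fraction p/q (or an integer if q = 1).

1. B_x = 19/3  [2·signedArea(BCA) = -13 ∩ BC · AD = -13]
2. B_y = 13/3  [2·signedArea(BCA) = -13 ∩ BC · AD = -13]
   → B = (19/3, 13/3)

B = (19/3, 13/3)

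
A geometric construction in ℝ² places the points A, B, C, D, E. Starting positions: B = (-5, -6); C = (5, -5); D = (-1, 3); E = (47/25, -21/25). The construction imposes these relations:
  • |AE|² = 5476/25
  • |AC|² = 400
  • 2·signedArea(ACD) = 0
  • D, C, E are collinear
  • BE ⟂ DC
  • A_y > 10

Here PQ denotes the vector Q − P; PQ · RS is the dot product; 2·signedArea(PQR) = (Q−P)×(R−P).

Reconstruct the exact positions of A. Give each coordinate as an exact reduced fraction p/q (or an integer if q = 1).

A = (-7, 11)

1. A_x = -7  [line -8·x + -6·y + 10 = 0 ∩ |AC|² = 400]
2. A_y = 11  [line -8·x + -6·y + 10 = 0 ∩ |AC|² = 400]
   → A = (-7, 11)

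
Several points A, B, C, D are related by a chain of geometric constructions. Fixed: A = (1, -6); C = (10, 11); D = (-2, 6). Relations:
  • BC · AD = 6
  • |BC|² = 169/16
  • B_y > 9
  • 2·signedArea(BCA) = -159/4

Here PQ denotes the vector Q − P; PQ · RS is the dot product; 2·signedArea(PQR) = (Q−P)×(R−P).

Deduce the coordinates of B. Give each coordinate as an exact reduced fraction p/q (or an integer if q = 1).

1. B_x = 7  [2·signedArea(BCA) = -159/4 ∩ BC · AD = 6]
2. B_y = 39/4  [2·signedArea(BCA) = -159/4 ∩ BC · AD = 6]
   → B = (7, 39/4)

B = (7, 39/4)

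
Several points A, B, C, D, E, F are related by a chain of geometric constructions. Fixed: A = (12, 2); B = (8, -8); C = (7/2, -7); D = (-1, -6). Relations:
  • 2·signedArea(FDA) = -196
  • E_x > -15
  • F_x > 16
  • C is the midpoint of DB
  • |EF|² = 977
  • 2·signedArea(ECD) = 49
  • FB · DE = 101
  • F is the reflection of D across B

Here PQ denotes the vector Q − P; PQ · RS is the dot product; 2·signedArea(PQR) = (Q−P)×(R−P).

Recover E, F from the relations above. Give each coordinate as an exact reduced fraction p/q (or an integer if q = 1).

1. F_x = 17  [F is the reflection of D across B]
2. F_y = -10  [F is the reflection of D across B]
   → F = (17, -10)
3. E_x = -14  [2·signedArea(ECD) = 49 ∩ FB · DE = 101]
4. E_y = -14  [2·signedArea(ECD) = 49 ∩ FB · DE = 101]
   → E = (-14, -14)

E = (-14, -14)
F = (17, -10)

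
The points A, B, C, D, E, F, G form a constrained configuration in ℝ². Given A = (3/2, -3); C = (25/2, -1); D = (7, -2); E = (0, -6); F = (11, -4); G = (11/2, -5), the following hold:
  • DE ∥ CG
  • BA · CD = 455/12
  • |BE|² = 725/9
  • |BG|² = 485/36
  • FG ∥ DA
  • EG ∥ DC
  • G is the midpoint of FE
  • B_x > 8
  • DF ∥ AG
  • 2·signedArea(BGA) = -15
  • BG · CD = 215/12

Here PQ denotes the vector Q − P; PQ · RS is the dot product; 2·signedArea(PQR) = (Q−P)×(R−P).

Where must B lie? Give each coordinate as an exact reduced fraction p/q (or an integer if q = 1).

B = (25/3, -8/3)

1. B_x = 25/3  [BG · CD = 215/12 ∩ 2·signedArea(BGA) = -15]
2. B_y = -8/3  [BG · CD = 215/12 ∩ 2·signedArea(BGA) = -15]
   → B = (25/3, -8/3)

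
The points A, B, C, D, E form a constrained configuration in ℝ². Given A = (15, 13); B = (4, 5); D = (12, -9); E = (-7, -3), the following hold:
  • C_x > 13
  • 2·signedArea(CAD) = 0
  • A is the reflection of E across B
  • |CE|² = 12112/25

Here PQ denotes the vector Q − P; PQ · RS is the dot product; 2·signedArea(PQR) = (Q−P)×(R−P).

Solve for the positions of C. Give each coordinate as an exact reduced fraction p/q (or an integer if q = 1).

C = (69/5, 21/5)

1. C_x = 69/5  [line 22·x + -3·y + -291 = 0 ∩ |CE|² = 12112/25]
2. C_y = 21/5  [line 22·x + -3·y + -291 = 0 ∩ |CE|² = 12112/25]
   → C = (69/5, 21/5)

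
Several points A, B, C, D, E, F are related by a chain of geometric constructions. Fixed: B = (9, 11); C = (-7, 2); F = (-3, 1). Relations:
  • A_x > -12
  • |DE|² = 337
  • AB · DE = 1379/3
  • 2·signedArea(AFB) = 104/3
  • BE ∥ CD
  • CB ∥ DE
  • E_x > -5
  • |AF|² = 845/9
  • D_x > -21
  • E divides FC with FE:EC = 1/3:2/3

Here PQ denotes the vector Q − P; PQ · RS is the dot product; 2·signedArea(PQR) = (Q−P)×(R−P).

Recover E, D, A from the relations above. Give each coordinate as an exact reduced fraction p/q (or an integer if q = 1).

1. E_x = -13/3  [E divides FC with FE:EC = 1/3:2/3]
2. E_y = 4/3  [E divides FC with FE:EC = 1/3:2/3]
   → E = (-13/3, 4/3)
3. D_x = -61/3  [CB ∥ DE ∩ BE ∥ CD]
4. D_y = -23/3  [CB ∥ DE ∩ BE ∥ CD]
   → D = (-61/3, -23/3)
5. A_x = -35/3  [2·signedArea(AFB) = 104/3 ∩ AB · DE = 1379/3]
6. A_y = -10/3  [2·signedArea(AFB) = 104/3 ∩ AB · DE = 1379/3]
   → A = (-35/3, -10/3)

A = (-35/3, -10/3)
D = (-61/3, -23/3)
E = (-13/3, 4/3)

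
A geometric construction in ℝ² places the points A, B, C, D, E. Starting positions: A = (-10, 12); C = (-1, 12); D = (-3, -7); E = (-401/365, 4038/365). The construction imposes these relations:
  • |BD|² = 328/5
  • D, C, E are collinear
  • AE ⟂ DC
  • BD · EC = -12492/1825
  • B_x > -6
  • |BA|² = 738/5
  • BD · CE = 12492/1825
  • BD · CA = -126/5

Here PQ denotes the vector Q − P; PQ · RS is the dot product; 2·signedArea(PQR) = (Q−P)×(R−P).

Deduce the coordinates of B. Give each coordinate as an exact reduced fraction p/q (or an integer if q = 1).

B = (-29/5, 3/5)

1. B_x = -29/5  [BD · EC = -12492/1825 ∩ BD · CA = -126/5]
2. B_y = 3/5  [BD · EC = -12492/1825 ∩ BD · CA = -126/5]
   → B = (-29/5, 3/5)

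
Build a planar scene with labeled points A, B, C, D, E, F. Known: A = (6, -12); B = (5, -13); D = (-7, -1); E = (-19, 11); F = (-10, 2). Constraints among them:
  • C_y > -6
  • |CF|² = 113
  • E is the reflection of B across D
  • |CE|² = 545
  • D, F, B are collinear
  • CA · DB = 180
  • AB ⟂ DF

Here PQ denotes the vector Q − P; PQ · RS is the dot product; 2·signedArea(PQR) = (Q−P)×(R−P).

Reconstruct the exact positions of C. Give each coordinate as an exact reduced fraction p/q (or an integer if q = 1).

C = (-2, -5)

1. C_x = -2  [line -12·x + 12·y + 36 = 0 ∩ |CF|² = 113]
2. C_y = -5  [line -12·x + 12·y + 36 = 0 ∩ |CF|² = 113]
   → C = (-2, -5)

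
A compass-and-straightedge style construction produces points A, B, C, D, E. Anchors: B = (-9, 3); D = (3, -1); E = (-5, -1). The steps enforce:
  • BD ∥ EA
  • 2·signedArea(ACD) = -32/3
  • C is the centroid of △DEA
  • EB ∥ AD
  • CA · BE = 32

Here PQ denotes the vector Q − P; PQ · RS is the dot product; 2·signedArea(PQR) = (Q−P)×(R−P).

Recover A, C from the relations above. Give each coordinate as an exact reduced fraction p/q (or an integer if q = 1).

A = (7, -5)
C = (5/3, -7/3)

1. A_x = 7  [EB ∥ AD ∩ BD ∥ EA]
2. A_y = -5  [EB ∥ AD ∩ BD ∥ EA]
   → A = (7, -5)
3. C_x = 5/3  [C is the centroid of △DEA]
4. C_y = -7/3  [C is the centroid of △DEA]
   → C = (5/3, -7/3)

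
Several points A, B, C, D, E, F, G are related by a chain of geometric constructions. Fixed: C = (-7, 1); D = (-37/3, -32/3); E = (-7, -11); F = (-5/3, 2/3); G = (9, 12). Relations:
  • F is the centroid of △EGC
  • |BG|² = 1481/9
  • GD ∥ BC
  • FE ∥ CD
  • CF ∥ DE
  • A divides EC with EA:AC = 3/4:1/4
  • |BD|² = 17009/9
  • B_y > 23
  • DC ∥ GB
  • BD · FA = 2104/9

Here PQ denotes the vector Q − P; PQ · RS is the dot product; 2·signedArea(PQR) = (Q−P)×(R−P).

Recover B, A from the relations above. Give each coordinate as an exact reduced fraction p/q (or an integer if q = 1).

A = (-7, -2)
B = (43/3, 71/3)

1. B_x = 43/3  [GD ∥ BC ∩ DC ∥ GB]
2. B_y = 71/3  [GD ∥ BC ∩ DC ∥ GB]
   → B = (43/3, 71/3)
3. A_x = -7  [A divides EC with EA:AC = 3/4:1/4]
4. A_y = -2  [A divides EC with EA:AC = 3/4:1/4]
   → A = (-7, -2)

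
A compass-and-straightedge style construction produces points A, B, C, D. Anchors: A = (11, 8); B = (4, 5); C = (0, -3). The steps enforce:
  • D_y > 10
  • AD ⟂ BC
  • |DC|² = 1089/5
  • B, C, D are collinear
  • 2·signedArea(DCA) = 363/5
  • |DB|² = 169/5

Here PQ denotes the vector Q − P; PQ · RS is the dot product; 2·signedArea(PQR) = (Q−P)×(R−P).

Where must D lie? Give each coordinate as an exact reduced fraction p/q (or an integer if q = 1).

1. D_x = 33/5  [B, C, D are collinear ∩ AD ⟂ BC]
2. D_y = 51/5  [B, C, D are collinear ∩ AD ⟂ BC]
   → D = (33/5, 51/5)

D = (33/5, 51/5)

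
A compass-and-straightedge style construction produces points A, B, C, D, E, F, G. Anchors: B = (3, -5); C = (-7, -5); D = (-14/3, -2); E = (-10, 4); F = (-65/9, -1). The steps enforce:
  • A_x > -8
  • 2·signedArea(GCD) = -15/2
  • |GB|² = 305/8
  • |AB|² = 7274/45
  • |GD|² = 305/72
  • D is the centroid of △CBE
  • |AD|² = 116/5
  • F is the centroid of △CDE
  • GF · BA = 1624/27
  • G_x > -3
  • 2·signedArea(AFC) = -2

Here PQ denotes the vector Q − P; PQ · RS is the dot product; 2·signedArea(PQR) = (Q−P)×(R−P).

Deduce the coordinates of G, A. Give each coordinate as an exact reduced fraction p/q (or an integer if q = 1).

A = (-118/15, 8/5)
G = (-11/4, -11/4)

1. G_x = -11/4  [line -3·x + 7/3·y + -11/6 = 0 ∩ |GD|² = 305/72]
2. G_y = -11/4  [line -3·x + 7/3·y + -11/6 = 0 ∩ |GD|² = 305/72]
   → G = (-11/4, -11/4)
3. A_x = -118/15  [2·signedArea(AFC) = -2 ∩ GF · BA = 1624/27]
4. A_y = 8/5  [2·signedArea(AFC) = -2 ∩ GF · BA = 1624/27]
   → A = (-118/15, 8/5)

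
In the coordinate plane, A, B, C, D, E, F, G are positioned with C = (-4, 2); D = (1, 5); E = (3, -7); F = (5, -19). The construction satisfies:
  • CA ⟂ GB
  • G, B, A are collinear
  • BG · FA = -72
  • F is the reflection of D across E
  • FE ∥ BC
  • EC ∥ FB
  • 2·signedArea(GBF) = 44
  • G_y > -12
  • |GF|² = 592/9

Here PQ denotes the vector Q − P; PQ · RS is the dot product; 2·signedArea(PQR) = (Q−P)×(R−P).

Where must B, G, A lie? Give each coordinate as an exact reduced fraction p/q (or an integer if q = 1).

A = (-893/149, -1385/149)
B = (-2, -10)
G = (11/3, -11)

1. B_x = -2  [FE ∥ BC ∩ EC ∥ FB]
2. B_y = -10  [FE ∥ BC ∩ EC ∥ FB]
   → B = (-2, -10)
3. G_x = 11/3  [line 9·x + 7·y + 44 = 0 ∩ |GF|² = 592/9]
4. G_y = -11  [line 9·x + 7·y + 44 = 0 ∩ |GF|² = 592/9]
   → G = (11/3, -11)
5. A_x = -893/149  [G, B, A are collinear ∩ CA ⟂ GB]
6. A_y = -1385/149  [G, B, A are collinear ∩ CA ⟂ GB]
   → A = (-893/149, -1385/149)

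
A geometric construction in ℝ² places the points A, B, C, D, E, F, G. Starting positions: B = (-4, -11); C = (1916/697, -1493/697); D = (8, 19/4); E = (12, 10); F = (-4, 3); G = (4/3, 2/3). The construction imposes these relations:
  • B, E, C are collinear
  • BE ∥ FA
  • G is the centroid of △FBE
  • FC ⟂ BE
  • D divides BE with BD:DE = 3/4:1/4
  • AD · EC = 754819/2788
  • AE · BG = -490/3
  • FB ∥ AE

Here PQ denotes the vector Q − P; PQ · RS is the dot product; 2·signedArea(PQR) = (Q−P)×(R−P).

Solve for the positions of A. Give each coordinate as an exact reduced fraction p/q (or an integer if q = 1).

1. A_x = 12  [FB ∥ AE ∩ BE ∥ FA]
2. A_y = 24  [FB ∥ AE ∩ BE ∥ FA]
   → A = (12, 24)

A = (12, 24)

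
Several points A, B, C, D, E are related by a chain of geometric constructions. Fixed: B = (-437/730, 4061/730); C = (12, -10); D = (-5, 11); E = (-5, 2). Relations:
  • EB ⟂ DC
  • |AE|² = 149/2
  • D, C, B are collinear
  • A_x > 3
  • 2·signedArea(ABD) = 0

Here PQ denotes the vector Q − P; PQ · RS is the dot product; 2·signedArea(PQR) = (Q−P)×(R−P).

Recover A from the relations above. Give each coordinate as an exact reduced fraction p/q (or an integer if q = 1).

1. A_x = 7/2  [line -3969/730·x + -3213/730·y + 7749/365 = 0 ∩ |AE|² = 149/2]
2. A_y = 1/2  [line -3969/730·x + -3213/730·y + 7749/365 = 0 ∩ |AE|² = 149/2]
   → A = (7/2, 1/2)

A = (7/2, 1/2)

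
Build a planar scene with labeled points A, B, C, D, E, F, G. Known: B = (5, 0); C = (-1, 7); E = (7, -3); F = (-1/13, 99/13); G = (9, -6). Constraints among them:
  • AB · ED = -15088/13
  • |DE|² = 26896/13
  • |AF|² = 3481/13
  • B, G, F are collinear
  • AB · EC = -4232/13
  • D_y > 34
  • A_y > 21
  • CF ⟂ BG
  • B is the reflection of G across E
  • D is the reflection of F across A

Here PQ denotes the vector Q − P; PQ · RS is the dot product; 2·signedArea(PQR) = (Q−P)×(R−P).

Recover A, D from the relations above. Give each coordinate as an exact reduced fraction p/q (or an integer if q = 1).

1. A_x = -119/13  [line 8·x + -10·y + 3712/13 = 0 ∩ |AF|² = 3481/13]
2. A_y = 276/13  [line 8·x + -10·y + 3712/13 = 0 ∩ |AF|² = 3481/13]
   → A = (-119/13, 276/13)
3. D_x = -237/13  [AB · ED = -15088/13 ∩ D is the reflection of F across A]
4. D_y = 453/13  [AB · ED = -15088/13 ∩ D is the reflection of F across A]
   → D = (-237/13, 453/13)

A = (-119/13, 276/13)
D = (-237/13, 453/13)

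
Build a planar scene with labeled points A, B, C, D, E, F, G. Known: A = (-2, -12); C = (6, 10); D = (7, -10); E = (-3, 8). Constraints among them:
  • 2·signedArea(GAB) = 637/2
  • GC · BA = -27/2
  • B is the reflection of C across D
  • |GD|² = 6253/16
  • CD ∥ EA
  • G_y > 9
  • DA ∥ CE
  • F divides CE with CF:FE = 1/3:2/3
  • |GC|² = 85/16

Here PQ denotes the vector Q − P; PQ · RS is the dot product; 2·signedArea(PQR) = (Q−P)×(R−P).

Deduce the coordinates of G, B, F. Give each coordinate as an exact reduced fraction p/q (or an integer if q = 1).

B = (8, -30)
F = (3, 28/3)
G = (15/4, 19/2)

1. B_x = 8  [B is the reflection of C across D]
2. B_y = -30  [B is the reflection of C across D]
   → B = (8, -30)
3. F_x = 3  [F divides CE with CF:FE = 1/3:2/3]
4. F_y = 28/3  [F divides CE with CF:FE = 1/3:2/3]
   → F = (3, 28/3)
5. G_x = 15/4  [2·signedArea(GAB) = 637/2 ∩ GC · BA = -27/2]
6. G_y = 19/2  [2·signedArea(GAB) = 637/2 ∩ GC · BA = -27/2]
   → G = (15/4, 19/2)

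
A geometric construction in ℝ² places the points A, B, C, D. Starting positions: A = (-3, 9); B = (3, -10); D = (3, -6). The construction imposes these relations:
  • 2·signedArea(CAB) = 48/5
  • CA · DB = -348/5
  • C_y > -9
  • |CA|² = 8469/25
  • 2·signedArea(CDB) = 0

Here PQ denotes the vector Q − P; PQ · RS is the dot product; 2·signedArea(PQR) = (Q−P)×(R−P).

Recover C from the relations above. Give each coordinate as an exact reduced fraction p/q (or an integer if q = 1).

C = (3, -42/5)

1. C_x = 3  [2·signedArea(CDB) = 0 ∩ 2·signedArea(CAB) = 48/5]
2. C_y = -42/5  [2·signedArea(CDB) = 0 ∩ 2·signedArea(CAB) = 48/5]
   → C = (3, -42/5)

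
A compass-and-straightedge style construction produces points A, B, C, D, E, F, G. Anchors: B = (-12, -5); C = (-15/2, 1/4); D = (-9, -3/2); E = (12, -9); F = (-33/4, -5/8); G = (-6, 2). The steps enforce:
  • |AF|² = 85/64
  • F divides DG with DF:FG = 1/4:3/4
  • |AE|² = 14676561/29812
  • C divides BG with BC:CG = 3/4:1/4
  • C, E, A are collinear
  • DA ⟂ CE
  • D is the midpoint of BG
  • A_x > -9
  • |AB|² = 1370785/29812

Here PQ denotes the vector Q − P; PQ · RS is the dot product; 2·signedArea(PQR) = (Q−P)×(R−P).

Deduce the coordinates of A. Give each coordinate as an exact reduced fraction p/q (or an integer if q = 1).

A = (-59973/7453, 7593/14906)

1. A_x = -59973/7453  [C, E, A are collinear ∩ DA ⟂ CE]
2. A_y = 7593/14906  [C, E, A are collinear ∩ DA ⟂ CE]
   → A = (-59973/7453, 7593/14906)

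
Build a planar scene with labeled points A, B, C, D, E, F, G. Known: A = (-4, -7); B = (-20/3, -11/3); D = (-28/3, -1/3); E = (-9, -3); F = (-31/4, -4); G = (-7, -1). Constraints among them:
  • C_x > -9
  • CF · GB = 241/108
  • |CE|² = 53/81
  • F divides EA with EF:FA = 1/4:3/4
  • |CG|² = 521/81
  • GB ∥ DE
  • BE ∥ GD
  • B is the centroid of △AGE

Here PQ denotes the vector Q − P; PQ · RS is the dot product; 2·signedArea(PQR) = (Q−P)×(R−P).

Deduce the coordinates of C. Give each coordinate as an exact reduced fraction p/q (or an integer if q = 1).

1. C_x = -74/9  [line -1/3·x + 8/3·y + 158/27 = 0 ∩ |CE|² = 53/81]
2. C_y = -29/9  [line -1/3·x + 8/3·y + 158/27 = 0 ∩ |CE|² = 53/81]
   → C = (-74/9, -29/9)

C = (-74/9, -29/9)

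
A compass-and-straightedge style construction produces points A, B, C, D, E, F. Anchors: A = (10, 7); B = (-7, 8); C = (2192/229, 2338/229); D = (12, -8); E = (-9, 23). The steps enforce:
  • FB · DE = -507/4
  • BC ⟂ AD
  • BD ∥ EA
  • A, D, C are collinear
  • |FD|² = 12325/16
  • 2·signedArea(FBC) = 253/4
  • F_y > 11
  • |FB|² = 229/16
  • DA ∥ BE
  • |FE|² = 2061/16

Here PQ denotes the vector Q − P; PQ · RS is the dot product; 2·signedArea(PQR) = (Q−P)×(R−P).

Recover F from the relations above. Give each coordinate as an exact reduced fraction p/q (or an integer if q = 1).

1. F_x = -15/2  [FB · DE = -507/4 ∩ 2·signedArea(FBC) = 253/4]
2. F_y = 47/4  [FB · DE = -507/4 ∩ 2·signedArea(FBC) = 253/4]
   → F = (-15/2, 47/4)

F = (-15/2, 47/4)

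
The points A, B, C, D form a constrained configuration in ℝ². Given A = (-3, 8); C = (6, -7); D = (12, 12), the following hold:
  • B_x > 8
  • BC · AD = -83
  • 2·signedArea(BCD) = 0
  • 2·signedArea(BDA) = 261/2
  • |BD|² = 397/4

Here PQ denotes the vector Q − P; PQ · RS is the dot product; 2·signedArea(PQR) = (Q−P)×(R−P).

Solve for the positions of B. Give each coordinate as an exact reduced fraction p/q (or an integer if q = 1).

1. B_x = 9  [2·signedArea(BCD) = 0 ∩ 2·signedArea(BDA) = 261/2]
2. B_y = 5/2  [2·signedArea(BCD) = 0 ∩ 2·signedArea(BDA) = 261/2]
   → B = (9, 5/2)

B = (9, 5/2)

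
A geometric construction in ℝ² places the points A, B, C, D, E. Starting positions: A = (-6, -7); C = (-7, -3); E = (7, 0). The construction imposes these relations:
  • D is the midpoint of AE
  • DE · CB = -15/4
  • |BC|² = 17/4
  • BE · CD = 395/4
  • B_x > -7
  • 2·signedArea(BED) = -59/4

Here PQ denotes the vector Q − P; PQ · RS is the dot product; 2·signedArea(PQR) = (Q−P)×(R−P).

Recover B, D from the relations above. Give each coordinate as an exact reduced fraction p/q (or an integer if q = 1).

1. D_x = 1/2  [D is the midpoint of AE]
2. D_y = -7/2  [D is the midpoint of AE]
   → D = (1/2, -7/2)
3. B_x = -13/2  [BE · CD = 395/4 ∩ 2·signedArea(BED) = -59/4]
4. B_y = -5  [BE · CD = 395/4 ∩ 2·signedArea(BED) = -59/4]
   → B = (-13/2, -5)

B = (-13/2, -5)
D = (1/2, -7/2)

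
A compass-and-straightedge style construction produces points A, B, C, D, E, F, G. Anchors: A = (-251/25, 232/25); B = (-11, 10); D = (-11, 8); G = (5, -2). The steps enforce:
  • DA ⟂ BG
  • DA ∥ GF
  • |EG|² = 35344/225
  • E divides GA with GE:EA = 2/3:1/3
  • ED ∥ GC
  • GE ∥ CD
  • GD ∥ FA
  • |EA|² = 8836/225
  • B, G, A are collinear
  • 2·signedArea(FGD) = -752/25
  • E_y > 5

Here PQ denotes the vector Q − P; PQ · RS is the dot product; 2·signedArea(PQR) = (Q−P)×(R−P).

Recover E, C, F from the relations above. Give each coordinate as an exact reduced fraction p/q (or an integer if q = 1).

C = (-73/75, 12/25)
E = (-377/75, 138/25)
F = (149/25, -18/25)

1. E_x = -377/75  [E divides GA with GE:EA = 2/3:1/3]
2. E_y = 138/25  [E divides GA with GE:EA = 2/3:1/3]
   → E = (-377/75, 138/25)
3. C_x = -73/75  [GE ∥ CD ∩ ED ∥ GC]
4. C_y = 12/25  [GE ∥ CD ∩ ED ∥ GC]
   → C = (-73/75, 12/25)
5. F_x = 149/25  [GD ∥ FA ∩ DA ∥ GF]
6. F_y = -18/25  [GD ∥ FA ∩ DA ∥ GF]
   → F = (149/25, -18/25)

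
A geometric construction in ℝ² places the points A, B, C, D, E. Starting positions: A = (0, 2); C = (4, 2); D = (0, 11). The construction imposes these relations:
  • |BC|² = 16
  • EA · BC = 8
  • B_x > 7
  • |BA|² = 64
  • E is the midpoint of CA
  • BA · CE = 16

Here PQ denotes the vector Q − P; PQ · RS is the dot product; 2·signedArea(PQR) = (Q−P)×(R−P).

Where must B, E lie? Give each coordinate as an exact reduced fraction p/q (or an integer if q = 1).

1. E_x = 2  [E is the midpoint of CA]
2. E_y = 2  [E is the midpoint of CA]
   → E = (2, 2)
3. B_x = 8  [BA · CE = 16]
4. B_y = 2  [|BC|² = 16]
   → B = (8, 2)

B = (8, 2)
E = (2, 2)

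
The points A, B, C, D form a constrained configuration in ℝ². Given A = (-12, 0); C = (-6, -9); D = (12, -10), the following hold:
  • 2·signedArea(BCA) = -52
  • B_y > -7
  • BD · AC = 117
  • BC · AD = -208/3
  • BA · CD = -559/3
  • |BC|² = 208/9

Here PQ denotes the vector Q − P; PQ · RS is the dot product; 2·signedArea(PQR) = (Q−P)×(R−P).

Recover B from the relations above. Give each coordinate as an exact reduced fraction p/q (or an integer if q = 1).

1. B_x = -2  [BC · AD = -208/3 ∩ 2·signedArea(BCA) = -52]
2. B_y = -19/3  [BC · AD = -208/3 ∩ 2·signedArea(BCA) = -52]
   → B = (-2, -19/3)

B = (-2, -19/3)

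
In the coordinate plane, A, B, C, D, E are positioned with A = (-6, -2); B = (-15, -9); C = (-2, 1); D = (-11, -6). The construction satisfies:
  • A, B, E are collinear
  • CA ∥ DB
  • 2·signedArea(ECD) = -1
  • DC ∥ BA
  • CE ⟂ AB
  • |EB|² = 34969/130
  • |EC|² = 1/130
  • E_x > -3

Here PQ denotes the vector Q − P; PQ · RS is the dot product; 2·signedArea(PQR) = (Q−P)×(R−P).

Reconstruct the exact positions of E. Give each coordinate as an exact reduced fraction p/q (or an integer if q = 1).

E = (-267/130, 139/130)

1. E_x = -267/130  [A, B, E are collinear ∩ CE ⟂ AB]
2. E_y = 139/130  [A, B, E are collinear ∩ CE ⟂ AB]
   → E = (-267/130, 139/130)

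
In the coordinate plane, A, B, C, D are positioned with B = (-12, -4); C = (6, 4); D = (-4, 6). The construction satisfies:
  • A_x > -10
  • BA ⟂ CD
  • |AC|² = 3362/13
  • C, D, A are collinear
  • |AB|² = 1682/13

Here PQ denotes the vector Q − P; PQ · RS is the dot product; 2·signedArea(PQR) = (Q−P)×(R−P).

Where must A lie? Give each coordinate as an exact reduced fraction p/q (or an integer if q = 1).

1. A_x = -127/13  [C, D, A are collinear ∩ BA ⟂ CD]
2. A_y = 93/13  [C, D, A are collinear ∩ BA ⟂ CD]
   → A = (-127/13, 93/13)

A = (-127/13, 93/13)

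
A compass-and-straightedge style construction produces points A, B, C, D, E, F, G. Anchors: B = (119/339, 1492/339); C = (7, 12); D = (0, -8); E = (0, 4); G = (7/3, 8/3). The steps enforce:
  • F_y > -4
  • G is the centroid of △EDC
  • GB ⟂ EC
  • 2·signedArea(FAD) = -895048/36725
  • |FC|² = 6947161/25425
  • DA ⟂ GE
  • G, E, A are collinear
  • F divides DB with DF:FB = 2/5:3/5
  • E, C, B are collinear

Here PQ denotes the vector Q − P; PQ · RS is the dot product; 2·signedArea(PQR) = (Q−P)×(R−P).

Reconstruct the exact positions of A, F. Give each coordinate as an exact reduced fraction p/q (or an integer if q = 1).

1. A_x = 336/65  [G, E, A are collinear ∩ DA ⟂ GE]
2. A_y = 68/65  [G, E, A are collinear ∩ DA ⟂ GE]
   → A = (336/65, 68/65)
3. F_x = 238/1695  [F divides DB with DF:FB = 2/5:3/5]
4. F_y = -5152/1695  [F divides DB with DF:FB = 2/5:3/5]
   → F = (238/1695, -5152/1695)

A = (336/65, 68/65)
F = (238/1695, -5152/1695)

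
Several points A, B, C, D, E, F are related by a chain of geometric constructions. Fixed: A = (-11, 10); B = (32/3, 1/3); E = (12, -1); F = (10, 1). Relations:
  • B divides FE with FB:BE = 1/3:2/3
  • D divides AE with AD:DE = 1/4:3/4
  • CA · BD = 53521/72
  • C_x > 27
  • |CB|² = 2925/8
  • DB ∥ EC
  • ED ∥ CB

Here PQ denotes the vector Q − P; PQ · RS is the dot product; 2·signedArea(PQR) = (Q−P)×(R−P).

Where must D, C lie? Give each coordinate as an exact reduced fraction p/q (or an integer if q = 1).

C = (335/12, -95/12)
D = (-21/4, 29/4)

1. D_x = -21/4  [D divides AE with AD:DE = 1/4:3/4]
2. D_y = 29/4  [D divides AE with AD:DE = 1/4:3/4]
   → D = (-21/4, 29/4)
3. C_x = 335/12  [ED ∥ CB ∩ DB ∥ EC]
4. C_y = -95/12  [ED ∥ CB ∩ DB ∥ EC]
   → C = (335/12, -95/12)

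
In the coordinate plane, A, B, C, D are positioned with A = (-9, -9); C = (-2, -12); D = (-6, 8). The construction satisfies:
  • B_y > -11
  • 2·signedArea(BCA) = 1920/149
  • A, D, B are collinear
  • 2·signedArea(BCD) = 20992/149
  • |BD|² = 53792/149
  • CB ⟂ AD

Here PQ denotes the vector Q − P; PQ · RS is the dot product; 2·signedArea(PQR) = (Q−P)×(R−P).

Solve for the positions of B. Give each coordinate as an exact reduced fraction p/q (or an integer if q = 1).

B = (-1386/149, -1596/149)

1. B_x = -1386/149  [A, D, B are collinear ∩ CB ⟂ AD]
2. B_y = -1596/149  [A, D, B are collinear ∩ CB ⟂ AD]
   → B = (-1386/149, -1596/149)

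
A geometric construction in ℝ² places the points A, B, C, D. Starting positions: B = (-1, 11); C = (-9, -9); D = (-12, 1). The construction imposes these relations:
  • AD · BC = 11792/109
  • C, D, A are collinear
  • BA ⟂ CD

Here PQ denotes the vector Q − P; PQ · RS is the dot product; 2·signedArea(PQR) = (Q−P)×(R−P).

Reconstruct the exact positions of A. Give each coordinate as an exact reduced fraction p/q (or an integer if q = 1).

A = (-1509/109, 779/109)

1. A_x = -1509/109  [C, D, A are collinear ∩ BA ⟂ CD]
2. A_y = 779/109  [C, D, A are collinear ∩ BA ⟂ CD]
   → A = (-1509/109, 779/109)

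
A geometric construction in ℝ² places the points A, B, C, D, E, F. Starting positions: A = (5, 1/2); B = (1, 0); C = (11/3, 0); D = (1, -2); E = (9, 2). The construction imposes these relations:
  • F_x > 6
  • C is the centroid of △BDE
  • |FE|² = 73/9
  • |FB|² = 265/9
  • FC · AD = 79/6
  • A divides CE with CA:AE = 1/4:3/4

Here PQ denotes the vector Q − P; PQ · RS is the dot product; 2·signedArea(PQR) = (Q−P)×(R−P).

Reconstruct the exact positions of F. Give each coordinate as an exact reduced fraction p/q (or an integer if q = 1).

F = (19/3, 1)

1. F_x = 19/3  [line 4·x + 5/2·y + -167/6 = 0 ∩ |FB|² = 265/9]
2. F_y = 1  [line 4·x + 5/2·y + -167/6 = 0 ∩ |FB|² = 265/9]
   → F = (19/3, 1)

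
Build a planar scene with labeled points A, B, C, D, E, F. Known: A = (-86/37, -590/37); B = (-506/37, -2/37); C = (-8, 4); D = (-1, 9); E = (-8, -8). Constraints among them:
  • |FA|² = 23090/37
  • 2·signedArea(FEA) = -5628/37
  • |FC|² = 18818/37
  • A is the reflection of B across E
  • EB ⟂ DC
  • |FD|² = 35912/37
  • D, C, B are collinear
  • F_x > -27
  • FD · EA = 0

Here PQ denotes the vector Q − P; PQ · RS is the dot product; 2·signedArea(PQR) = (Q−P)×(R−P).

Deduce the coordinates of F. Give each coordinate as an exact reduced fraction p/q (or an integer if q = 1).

F = (-975/37, -337/37)

1. F_x = -975/37  [FD · EA = 0 ∩ 2·signedArea(FEA) = -5628/37]
2. F_y = -337/37  [FD · EA = 0 ∩ 2·signedArea(FEA) = -5628/37]
   → F = (-975/37, -337/37)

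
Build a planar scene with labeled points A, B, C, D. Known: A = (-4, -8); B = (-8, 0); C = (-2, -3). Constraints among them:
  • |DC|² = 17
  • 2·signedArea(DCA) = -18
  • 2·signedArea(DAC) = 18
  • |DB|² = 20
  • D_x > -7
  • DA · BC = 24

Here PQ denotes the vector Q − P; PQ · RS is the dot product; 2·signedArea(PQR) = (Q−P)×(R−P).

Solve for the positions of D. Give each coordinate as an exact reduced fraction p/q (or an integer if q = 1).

1. D_x = -6  [2·signedArea(DAC) = 18 ∩ DA · BC = 24]
2. D_y = -4  [2·signedArea(DAC) = 18 ∩ DA · BC = 24]
   → D = (-6, -4)

D = (-6, -4)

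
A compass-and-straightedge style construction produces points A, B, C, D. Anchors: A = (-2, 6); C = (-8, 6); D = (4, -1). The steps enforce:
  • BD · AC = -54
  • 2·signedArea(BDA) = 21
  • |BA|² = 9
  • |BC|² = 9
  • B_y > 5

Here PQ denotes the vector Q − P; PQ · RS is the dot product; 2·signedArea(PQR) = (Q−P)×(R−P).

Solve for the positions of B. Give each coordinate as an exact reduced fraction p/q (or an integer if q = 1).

1. B_x = -5  [2·signedArea(BDA) = 21 ∩ BD · AC = -54]
2. B_y = 6  [2·signedArea(BDA) = 21 ∩ BD · AC = -54]
   → B = (-5, 6)

B = (-5, 6)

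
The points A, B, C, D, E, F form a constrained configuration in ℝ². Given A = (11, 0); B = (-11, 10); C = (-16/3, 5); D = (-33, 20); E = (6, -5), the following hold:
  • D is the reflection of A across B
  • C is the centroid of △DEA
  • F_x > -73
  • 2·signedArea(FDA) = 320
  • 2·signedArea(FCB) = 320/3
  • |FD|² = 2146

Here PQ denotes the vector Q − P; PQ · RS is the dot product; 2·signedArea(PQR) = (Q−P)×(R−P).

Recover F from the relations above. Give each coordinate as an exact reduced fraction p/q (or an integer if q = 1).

1. F_x = -72  [2·signedArea(FDA) = 320 ∩ 2·signedArea(FCB) = 320/3]
2. F_y = 45  [2·signedArea(FDA) = 320 ∩ 2·signedArea(FCB) = 320/3]
   → F = (-72, 45)

F = (-72, 45)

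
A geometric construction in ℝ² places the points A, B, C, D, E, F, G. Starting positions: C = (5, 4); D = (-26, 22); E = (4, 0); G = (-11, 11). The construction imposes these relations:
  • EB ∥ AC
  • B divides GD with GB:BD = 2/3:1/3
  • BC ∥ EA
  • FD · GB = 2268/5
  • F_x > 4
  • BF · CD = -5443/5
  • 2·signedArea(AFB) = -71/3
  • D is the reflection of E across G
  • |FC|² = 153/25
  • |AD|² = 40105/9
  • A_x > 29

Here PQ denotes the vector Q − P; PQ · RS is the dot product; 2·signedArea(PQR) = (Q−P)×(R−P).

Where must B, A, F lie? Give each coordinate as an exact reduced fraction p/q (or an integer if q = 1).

A = (30, -43/3)
B = (-21, 55/3)
F = (22/5, 8/5)

1. B_x = -21  [B divides GD with GB:BD = 2/3:1/3]
2. B_y = 55/3  [B divides GD with GB:BD = 2/3:1/3]
   → B = (-21, 55/3)
3. A_x = 30  [EB ∥ AC ∩ BC ∥ EA]
4. A_y = -43/3  [EB ∥ AC ∩ BC ∥ EA]
   → A = (30, -43/3)
5. F_x = 22/5  [FD · GB = 2268/5 ∩ BF · CD = -5443/5]
6. F_y = 8/5  [FD · GB = 2268/5 ∩ BF · CD = -5443/5]
   → F = (22/5, 8/5)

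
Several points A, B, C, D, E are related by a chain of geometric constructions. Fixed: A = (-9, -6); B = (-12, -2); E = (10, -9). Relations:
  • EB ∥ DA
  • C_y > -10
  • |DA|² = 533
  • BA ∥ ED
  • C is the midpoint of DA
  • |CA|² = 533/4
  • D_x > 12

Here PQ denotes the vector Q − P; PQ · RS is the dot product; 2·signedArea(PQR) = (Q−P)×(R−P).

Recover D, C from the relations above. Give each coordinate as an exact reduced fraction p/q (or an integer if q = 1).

1. D_x = 13  [EB ∥ DA ∩ BA ∥ ED]
2. D_y = -13  [EB ∥ DA ∩ BA ∥ ED]
   → D = (13, -13)
3. C_x = 2  [C is the midpoint of DA]
4. C_y = -19/2  [C is the midpoint of DA]
   → C = (2, -19/2)

C = (2, -19/2)
D = (13, -13)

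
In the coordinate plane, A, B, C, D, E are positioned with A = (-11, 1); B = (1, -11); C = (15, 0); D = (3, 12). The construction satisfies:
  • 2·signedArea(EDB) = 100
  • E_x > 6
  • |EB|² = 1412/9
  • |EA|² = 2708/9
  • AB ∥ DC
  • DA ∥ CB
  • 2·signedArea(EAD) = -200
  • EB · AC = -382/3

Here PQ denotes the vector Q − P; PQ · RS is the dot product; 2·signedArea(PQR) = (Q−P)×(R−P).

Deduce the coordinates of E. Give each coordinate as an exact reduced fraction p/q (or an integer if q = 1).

E = (19/3, 1/3)

1. E_x = 19/3  [2·signedArea(EDB) = 100 ∩ EB · AC = -382/3]
2. E_y = 1/3  [2·signedArea(EDB) = 100 ∩ EB · AC = -382/3]
   → E = (19/3, 1/3)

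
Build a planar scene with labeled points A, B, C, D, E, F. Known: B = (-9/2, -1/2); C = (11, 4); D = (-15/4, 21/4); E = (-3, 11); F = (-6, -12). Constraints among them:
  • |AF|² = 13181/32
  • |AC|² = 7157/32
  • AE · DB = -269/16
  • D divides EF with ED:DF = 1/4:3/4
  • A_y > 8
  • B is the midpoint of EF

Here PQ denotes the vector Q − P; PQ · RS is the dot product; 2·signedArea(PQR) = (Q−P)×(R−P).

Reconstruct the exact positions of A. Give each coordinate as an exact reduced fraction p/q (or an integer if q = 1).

1. A_x = -27/8  [line 3/4·x + 23/4·y + -707/16 = 0 ∩ |AF|² = 13181/32]
2. A_y = 65/8  [line 3/4·x + 23/4·y + -707/16 = 0 ∩ |AF|² = 13181/32]
   → A = (-27/8, 65/8)

A = (-27/8, 65/8)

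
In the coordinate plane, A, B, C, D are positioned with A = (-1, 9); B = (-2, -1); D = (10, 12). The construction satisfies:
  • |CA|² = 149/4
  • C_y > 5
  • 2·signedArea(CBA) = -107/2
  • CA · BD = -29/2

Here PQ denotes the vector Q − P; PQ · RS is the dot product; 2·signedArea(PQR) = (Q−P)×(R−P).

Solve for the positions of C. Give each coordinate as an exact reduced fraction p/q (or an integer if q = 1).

1. C_x = 4  [CA · BD = -29/2 ∩ 2·signedArea(CBA) = -107/2]
2. C_y = 11/2  [CA · BD = -29/2 ∩ 2·signedArea(CBA) = -107/2]
   → C = (4, 11/2)

C = (4, 11/2)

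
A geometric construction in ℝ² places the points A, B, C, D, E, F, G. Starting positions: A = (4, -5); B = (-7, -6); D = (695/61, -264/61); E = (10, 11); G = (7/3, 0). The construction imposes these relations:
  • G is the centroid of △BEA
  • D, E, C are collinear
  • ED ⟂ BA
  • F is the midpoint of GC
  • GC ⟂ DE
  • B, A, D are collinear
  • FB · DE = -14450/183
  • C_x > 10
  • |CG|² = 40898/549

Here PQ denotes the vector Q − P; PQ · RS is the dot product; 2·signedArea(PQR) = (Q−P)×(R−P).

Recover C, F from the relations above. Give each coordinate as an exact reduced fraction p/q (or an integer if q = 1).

1. C_x = 2000/183  [D, E, C are collinear ∩ GC ⟂ DE]
2. C_y = 143/183  [D, E, C are collinear ∩ GC ⟂ DE]
   → C = (2000/183, 143/183)
3. F_x = 809/122  [F is the midpoint of GC]
4. F_y = 143/366  [F is the midpoint of GC]
   → F = (809/122, 143/366)

C = (2000/183, 143/183)
F = (809/122, 143/366)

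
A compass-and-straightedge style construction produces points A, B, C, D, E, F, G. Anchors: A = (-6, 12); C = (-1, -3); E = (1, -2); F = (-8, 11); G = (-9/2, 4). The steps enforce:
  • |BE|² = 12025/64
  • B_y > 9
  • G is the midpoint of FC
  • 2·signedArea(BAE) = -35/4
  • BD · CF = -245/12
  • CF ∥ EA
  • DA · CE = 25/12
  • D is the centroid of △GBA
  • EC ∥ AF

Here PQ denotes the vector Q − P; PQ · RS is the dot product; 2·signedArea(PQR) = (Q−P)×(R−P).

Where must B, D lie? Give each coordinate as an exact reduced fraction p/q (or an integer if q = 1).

B = (-45/8, 10)
D = (-43/8, 26/3)

1. B_x = -45/8  [line 14·x + 7·y + 35/4 = 0 ∩ |BE|² = 12025/64]
2. B_y = 10  [line 14·x + 7·y + 35/4 = 0 ∩ |BE|² = 12025/64]
   → B = (-45/8, 10)
3. D_x = -43/8  [BD · CF = -245/12 ∩ D is the centroid of △GBA]
4. D_y = 26/3  [BD · CF = -245/12 ∩ D is the centroid of △GBA]
   → D = (-43/8, 26/3)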